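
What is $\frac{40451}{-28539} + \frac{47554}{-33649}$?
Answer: $- \frac{388325615}{137186973} \approx -2.8306$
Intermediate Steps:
$\frac{40451}{-28539} + \frac{47554}{-33649} = 40451 \left(- \frac{1}{28539}\right) + 47554 \left(- \frac{1}{33649}\right) = - \frac{40451}{28539} - \frac{47554}{33649} = - \frac{388325615}{137186973}$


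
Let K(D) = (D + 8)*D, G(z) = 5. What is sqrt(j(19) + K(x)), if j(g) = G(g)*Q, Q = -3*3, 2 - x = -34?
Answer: 9*sqrt(19) ≈ 39.230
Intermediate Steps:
x = 36 (x = 2 - 1*(-34) = 2 + 34 = 36)
Q = -9
j(g) = -45 (j(g) = 5*(-9) = -45)
K(D) = D*(8 + D) (K(D) = (8 + D)*D = D*(8 + D))
sqrt(j(19) + K(x)) = sqrt(-45 + 36*(8 + 36)) = sqrt(-45 + 36*44) = sqrt(-45 + 1584) = sqrt(1539) = 9*sqrt(19)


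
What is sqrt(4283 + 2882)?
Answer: sqrt(7165) ≈ 84.646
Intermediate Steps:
sqrt(4283 + 2882) = sqrt(7165)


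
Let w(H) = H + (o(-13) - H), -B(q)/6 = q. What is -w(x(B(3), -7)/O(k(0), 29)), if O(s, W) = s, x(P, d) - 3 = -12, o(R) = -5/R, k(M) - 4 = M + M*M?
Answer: -5/13 ≈ -0.38462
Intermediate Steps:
k(M) = 4 + M + M² (k(M) = 4 + (M + M*M) = 4 + (M + M²) = 4 + M + M²)
B(q) = -6*q
x(P, d) = -9 (x(P, d) = 3 - 12 = -9)
w(H) = 5/13 (w(H) = H + (-5/(-13) - H) = H + (-5*(-1/13) - H) = H + (5/13 - H) = 5/13)
-w(x(B(3), -7)/O(k(0), 29)) = -1*5/13 = -5/13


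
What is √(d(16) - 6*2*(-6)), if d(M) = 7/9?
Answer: √655/3 ≈ 8.5310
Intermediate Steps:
d(M) = 7/9 (d(M) = 7*(⅑) = 7/9)
√(d(16) - 6*2*(-6)) = √(7/9 - 6*2*(-6)) = √(7/9 - 12*(-6)) = √(7/9 + 72) = √(655/9) = √655/3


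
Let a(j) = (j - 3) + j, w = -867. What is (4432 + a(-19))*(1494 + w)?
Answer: 2753157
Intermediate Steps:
a(j) = -3 + 2*j (a(j) = (-3 + j) + j = -3 + 2*j)
(4432 + a(-19))*(1494 + w) = (4432 + (-3 + 2*(-19)))*(1494 - 867) = (4432 + (-3 - 38))*627 = (4432 - 41)*627 = 4391*627 = 2753157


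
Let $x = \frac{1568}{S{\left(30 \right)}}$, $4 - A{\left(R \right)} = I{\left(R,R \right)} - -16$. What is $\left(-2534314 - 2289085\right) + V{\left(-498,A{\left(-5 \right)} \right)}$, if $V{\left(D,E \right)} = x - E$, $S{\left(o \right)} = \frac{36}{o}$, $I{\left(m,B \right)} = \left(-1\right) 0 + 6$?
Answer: $- \frac{14466223}{3} \approx -4.8221 \cdot 10^{6}$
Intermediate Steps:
$I{\left(m,B \right)} = 6$ ($I{\left(m,B \right)} = 0 + 6 = 6$)
$A{\left(R \right)} = -18$ ($A{\left(R \right)} = 4 - \left(6 - -16\right) = 4 - \left(6 + 16\right) = 4 - 22 = -18$)
$x = \frac{3920}{3}$ ($x = \frac{1568}{36 \cdot \frac{1}{30}} = \frac{1568}{\frac{6}{5}} = 1568 \cdot \frac{5}{6} = \frac{3920}{3} \approx 1306.7$)
$V{\left(D,E \right)} = \frac{3920}{3} - E$
$\left(-2534314 - 2289085\right) + V{\left(-498,A{\left(-5 \right)} \right)} = \left(-2534314 - 2289085\right) + \left(\frac{3920}{3} - -18\right) = -4823399 + \left(\frac{3920}{3} + 18\right) = -4823399 + \frac{3974}{3} = - \frac{14466223}{3}$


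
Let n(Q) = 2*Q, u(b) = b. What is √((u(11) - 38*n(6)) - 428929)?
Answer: I*√429374 ≈ 655.27*I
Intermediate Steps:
√((u(11) - 38*n(6)) - 428929) = √((11 - 76*6) - 428929) = √((11 - 38*12) - 428929) = √((11 - 456) - 428929) = √(-445 - 428929) = √(-429374) = I*√429374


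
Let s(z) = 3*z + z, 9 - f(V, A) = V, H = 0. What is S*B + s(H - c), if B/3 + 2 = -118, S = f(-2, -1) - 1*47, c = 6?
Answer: 12936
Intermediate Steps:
f(V, A) = 9 - V
S = -36 (S = (9 - 1*(-2)) - 1*47 = (9 + 2) - 47 = 11 - 47 = -36)
B = -360 (B = -6 + 3*(-118) = -6 - 354 = -360)
s(z) = 4*z
S*B + s(H - c) = -36*(-360) + 4*(0 - 1*6) = 12960 + 4*(0 - 6) = 12960 + 4*(-6) = 12960 - 24 = 12936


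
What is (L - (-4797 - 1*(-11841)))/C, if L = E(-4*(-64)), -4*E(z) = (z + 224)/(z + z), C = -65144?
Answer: 450831/4169216 ≈ 0.10813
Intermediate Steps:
E(z) = -(224 + z)/(8*z) (E(z) = -(z + 224)/(4*(z + z)) = -(224 + z)/(4*(2*z)) = -(224 + z)*1/(2*z)/4 = -(224 + z)/(8*z))
L = -15/64 (L = (-224 - (-4)*(-64))/(8*((-4*(-64)))) = (1/8)*(-224 - 1*256)/256 = (1/8)*(1/256)*(-224 - 256) = (1/8)*(1/256)*(-480) = -15/64 ≈ -0.23438)
(L - (-4797 - 1*(-11841)))/C = (-15/64 - (-4797 - 1*(-11841)))/(-65144) = (-15/64 - (-4797 + 11841))*(-1/65144) = (-15/64 - 1*7044)*(-1/65144) = (-15/64 - 7044)*(-1/65144) = -450831/64*(-1/65144) = 450831/4169216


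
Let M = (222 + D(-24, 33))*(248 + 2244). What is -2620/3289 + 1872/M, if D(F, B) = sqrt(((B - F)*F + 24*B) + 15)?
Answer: 4*(-408065*sqrt(561) + 90205617*I)/(2049047*(sqrt(561) - 222*I)) ≈ -0.79325 - 0.00035696*I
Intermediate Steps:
D(F, B) = sqrt(15 + 24*B + F*(B - F)) (D(F, B) = sqrt((F*(B - F) + 24*B) + 15) = sqrt((24*B + F*(B - F)) + 15) = sqrt(15 + 24*B + F*(B - F)))
M = 553224 + 2492*I*sqrt(561) (M = (222 + sqrt(15 - 1*(-24)**2 + 24*33 + 33*(-24)))*(248 + 2244) = (222 + sqrt(15 - 1*576 + 792 - 792))*2492 = (222 + sqrt(15 - 576 + 792 - 792))*2492 = (222 + sqrt(-561))*2492 = (222 + I*sqrt(561))*2492 = 553224 + 2492*I*sqrt(561) ≈ 5.5322e+5 + 59024.0*I)
-2620/3289 + 1872/M = -2620/3289 + 1872/(553224 + 2492*I*sqrt(561))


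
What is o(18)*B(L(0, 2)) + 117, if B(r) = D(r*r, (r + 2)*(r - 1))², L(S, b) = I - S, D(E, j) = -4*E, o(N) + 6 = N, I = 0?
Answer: 117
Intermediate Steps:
o(N) = -6 + N
L(S, b) = -S (L(S, b) = 0 - S = -S)
B(r) = 16*r⁴ (B(r) = (-4*r*r)² = (-4*r²)² = 16*r⁴)
o(18)*B(L(0, 2)) + 117 = (-6 + 18)*(16*(-1*0)⁴) + 117 = 12*(16*0⁴) + 117 = 12*(16*0) + 117 = 12*0 + 117 = 0 + 117 = 117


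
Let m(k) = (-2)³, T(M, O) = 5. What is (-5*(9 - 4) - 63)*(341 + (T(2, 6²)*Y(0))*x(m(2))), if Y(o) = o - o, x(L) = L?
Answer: -30008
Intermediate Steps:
m(k) = -8
Y(o) = 0
(-5*(9 - 4) - 63)*(341 + (T(2, 6²)*Y(0))*x(m(2))) = (-5*(9 - 4) - 63)*(341 + (5*0)*(-8)) = (-5*5 - 63)*(341 + 0*(-8)) = (-25 - 63)*(341 + 0) = -88*341 = -30008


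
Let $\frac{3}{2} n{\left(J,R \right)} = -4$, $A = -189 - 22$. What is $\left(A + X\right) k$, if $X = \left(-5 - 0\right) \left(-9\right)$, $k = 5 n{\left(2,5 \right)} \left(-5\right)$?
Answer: $- \frac{33200}{3} \approx -11067.0$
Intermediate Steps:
$A = -211$
$n{\left(J,R \right)} = - \frac{8}{3}$ ($n{\left(J,R \right)} = \frac{2}{3} \left(-4\right) = - \frac{8}{3}$)
$k = \frac{200}{3}$ ($k = 5 \left(- \frac{8}{3}\right) \left(-5\right) = \left(- \frac{40}{3}\right) \left(-5\right) = \frac{200}{3} \approx 66.667$)
$X = 45$ ($X = \left(-5 + 0\right) \left(-9\right) = \left(-5\right) \left(-9\right) = 45$)
$\left(A + X\right) k = \left(-211 + 45\right) \frac{200}{3} = \left(-166\right) \frac{200}{3} = - \frac{33200}{3}$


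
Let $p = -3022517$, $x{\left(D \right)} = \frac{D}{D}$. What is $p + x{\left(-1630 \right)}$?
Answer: $-3022516$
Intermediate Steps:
$x{\left(D \right)} = 1$
$p + x{\left(-1630 \right)} = -3022517 + 1 = -3022516$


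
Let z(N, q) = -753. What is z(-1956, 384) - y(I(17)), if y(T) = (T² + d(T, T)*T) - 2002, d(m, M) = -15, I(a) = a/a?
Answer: 1263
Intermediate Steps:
I(a) = 1
y(T) = -2002 + T² - 15*T (y(T) = (T² - 15*T) - 2002 = -2002 + T² - 15*T)
z(-1956, 384) - y(I(17)) = -753 - (-2002 + 1² - 15*1) = -753 - (-2002 + 1 - 15) = -753 - 1*(-2016) = -753 + 2016 = 1263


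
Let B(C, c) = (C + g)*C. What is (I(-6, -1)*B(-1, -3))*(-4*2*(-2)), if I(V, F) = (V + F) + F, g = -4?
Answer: -640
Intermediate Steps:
I(V, F) = V + 2*F (I(V, F) = (F + V) + F = V + 2*F)
B(C, c) = C*(-4 + C) (B(C, c) = (C - 4)*C = (-4 + C)*C = C*(-4 + C))
(I(-6, -1)*B(-1, -3))*(-4*2*(-2)) = ((-6 + 2*(-1))*(-(-4 - 1)))*(-4*2*(-2)) = ((-6 - 2)*(-1*(-5)))*(-8*(-2)) = -8*5*16 = -40*16 = -640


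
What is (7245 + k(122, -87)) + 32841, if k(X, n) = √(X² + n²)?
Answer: 40086 + √22453 ≈ 40236.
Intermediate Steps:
(7245 + k(122, -87)) + 32841 = (7245 + √(122² + (-87)²)) + 32841 = (7245 + √(14884 + 7569)) + 32841 = (7245 + √22453) + 32841 = 40086 + √22453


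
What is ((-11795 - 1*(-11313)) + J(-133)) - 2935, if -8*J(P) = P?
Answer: -27203/8 ≈ -3400.4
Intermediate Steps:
J(P) = -P/8
((-11795 - 1*(-11313)) + J(-133)) - 2935 = ((-11795 - 1*(-11313)) - 1/8*(-133)) - 2935 = ((-11795 + 11313) + 133/8) - 2935 = (-482 + 133/8) - 2935 = -3723/8 - 2935 = -27203/8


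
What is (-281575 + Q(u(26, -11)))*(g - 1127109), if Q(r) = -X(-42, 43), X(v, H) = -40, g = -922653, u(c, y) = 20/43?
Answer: 577079744670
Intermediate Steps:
u(c, y) = 20/43 (u(c, y) = 20*(1/43) = 20/43)
Q(r) = 40 (Q(r) = -1*(-40) = 40)
(-281575 + Q(u(26, -11)))*(g - 1127109) = (-281575 + 40)*(-922653 - 1127109) = -281535*(-2049762) = 577079744670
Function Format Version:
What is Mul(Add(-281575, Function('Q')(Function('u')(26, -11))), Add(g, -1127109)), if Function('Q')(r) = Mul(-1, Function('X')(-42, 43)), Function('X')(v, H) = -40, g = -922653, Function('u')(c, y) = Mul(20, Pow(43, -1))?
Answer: 577079744670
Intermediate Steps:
Function('u')(c, y) = Rational(20, 43) (Function('u')(c, y) = Mul(20, Rational(1, 43)) = Rational(20, 43))
Function('Q')(r) = 40 (Function('Q')(r) = Mul(-1, -40) = 40)
Mul(Add(-281575, Function('Q')(Function('u')(26, -11))), Add(g, -1127109)) = Mul(Add(-281575, 40), Add(-922653, -1127109)) = Mul(-281535, -2049762) = 577079744670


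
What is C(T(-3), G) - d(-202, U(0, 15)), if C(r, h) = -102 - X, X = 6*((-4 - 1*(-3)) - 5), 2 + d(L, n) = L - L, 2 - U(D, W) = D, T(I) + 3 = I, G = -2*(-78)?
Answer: -64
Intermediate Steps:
G = 156
T(I) = -3 + I
U(D, W) = 2 - D
d(L, n) = -2 (d(L, n) = -2 + (L - L) = -2 + 0 = -2)
X = -36 (X = 6*((-4 + 3) - 5) = 6*(-1 - 5) = 6*(-6) = -36)
C(r, h) = -66 (C(r, h) = -102 - 1*(-36) = -102 + 36 = -66)
C(T(-3), G) - d(-202, U(0, 15)) = -66 - 1*(-2) = -66 + 2 = -64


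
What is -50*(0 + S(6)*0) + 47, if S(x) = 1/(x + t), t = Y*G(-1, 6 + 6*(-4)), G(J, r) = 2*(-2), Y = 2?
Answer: 47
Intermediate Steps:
G(J, r) = -4
t = -8 (t = 2*(-4) = -8)
S(x) = 1/(-8 + x) (S(x) = 1/(x - 8) = 1/(-8 + x))
-50*(0 + S(6)*0) + 47 = -50*(0 + 0/(-8 + 6)) + 47 = -50*(0 + 0/(-2)) + 47 = -50*(0 - ½*0) + 47 = -50*(0 + 0) + 47 = -50*0 + 47 = 0 + 47 = 47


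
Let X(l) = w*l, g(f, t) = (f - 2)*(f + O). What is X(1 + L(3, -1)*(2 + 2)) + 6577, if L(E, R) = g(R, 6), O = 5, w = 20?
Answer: 5637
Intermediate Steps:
g(f, t) = (-2 + f)*(5 + f) (g(f, t) = (f - 2)*(f + 5) = (-2 + f)*(5 + f))
L(E, R) = -10 + R**2 + 3*R
X(l) = 20*l
X(1 + L(3, -1)*(2 + 2)) + 6577 = 20*(1 + (-10 + (-1)**2 + 3*(-1))*(2 + 2)) + 6577 = 20*(1 + (-10 + 1 - 3)*4) + 6577 = 20*(1 - 12*4) + 6577 = 20*(1 - 48) + 6577 = 20*(-47) + 6577 = -940 + 6577 = 5637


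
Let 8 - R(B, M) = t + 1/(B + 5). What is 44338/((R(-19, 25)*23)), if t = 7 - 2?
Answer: 620732/989 ≈ 627.64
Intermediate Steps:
t = 5
R(B, M) = 3 - 1/(5 + B) (R(B, M) = 8 - (5 + 1/(B + 5)) = 8 - (5 + 1/(5 + B)) = 8 + (-5 - 1/(5 + B)) = 3 - 1/(5 + B))
44338/((R(-19, 25)*23)) = 44338/((((14 + 3*(-19))/(5 - 19))*23)) = 44338/((((14 - 57)/(-14))*23)) = 44338/((-1/14*(-43)*23)) = 44338/(((43/14)*23)) = 44338/(989/14) = 44338*(14/989) = 620732/989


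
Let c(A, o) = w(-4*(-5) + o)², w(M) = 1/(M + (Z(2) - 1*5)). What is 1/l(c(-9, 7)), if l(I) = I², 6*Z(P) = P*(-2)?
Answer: 16777216/81 ≈ 2.0713e+5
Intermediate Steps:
Z(P) = -P/3 (Z(P) = (P*(-2))/6 = (-2*P)/6 = -P/3)
w(M) = 1/(-17/3 + M) (w(M) = 1/(M + (-⅓*2 - 1*5)) = 1/(M + (-⅔ - 5)) = 1/(M - 17/3) = 1/(-17/3 + M))
c(A, o) = 9/(43 + 3*o)² (c(A, o) = (3/(-17 + 3*(-4*(-5) + o)))² = (3/(-17 + 3*(20 + o)))² = (3/(-17 + (60 + 3*o)))² = (3/(43 + 3*o))² = 9/(43 + 3*o)²)
1/l(c(-9, 7)) = 1/((9/(43 + 3*7)²)²) = 1/((9/(43 + 21)²)²) = 1/((9/64²)²) = 1/((9*(1/4096))²) = 1/((9/4096)²) = 1/(81/16777216) = 16777216/81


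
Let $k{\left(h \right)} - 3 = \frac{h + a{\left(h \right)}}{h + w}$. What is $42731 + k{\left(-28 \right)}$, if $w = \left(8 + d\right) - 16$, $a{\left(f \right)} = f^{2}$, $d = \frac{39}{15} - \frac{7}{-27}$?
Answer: $\frac{95544928}{2237} \approx 42711.0$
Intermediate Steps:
$d = \frac{386}{135}$ ($d = 39 \cdot \frac{1}{15} - - \frac{7}{27} = \frac{13}{5} + \frac{7}{27} = \frac{386}{135} \approx 2.8593$)
$w = - \frac{694}{135}$ ($w = \left(8 + \frac{386}{135}\right) - 16 = \frac{1466}{135} - 16 = - \frac{694}{135} \approx -5.1407$)
$k{\left(h \right)} = 3 + \frac{h + h^{2}}{- \frac{694}{135} + h}$ ($k{\left(h \right)} = 3 + \frac{h + h^{2}}{h - \frac{694}{135}} = 3 + \frac{h + h^{2}}{- \frac{694}{135} + h}$)
$42731 + k{\left(-28 \right)} = 42731 + \frac{3 \left(-694 + 45 \left(-28\right)^{2} + 180 \left(-28\right)\right)}{-694 + 135 \left(-28\right)} = 42731 + \frac{3 \left(-694 + 45 \cdot 784 - 5040\right)}{-694 - 3780} = 42731 + \frac{3 \left(-694 + 35280 - 5040\right)}{-4474} = 42731 + 3 \left(- \frac{1}{4474}\right) 29546 = 42731 - \frac{44319}{2237} = \frac{95544928}{2237}$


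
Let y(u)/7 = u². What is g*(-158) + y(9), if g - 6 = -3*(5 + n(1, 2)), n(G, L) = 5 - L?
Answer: 3411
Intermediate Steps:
g = -18 (g = 6 - 3*(5 + (5 - 1*2)) = 6 - 3*(5 + (5 - 2)) = 6 - 3*(5 + 3) = 6 - 3*8 = 6 - 24 = -18)
y(u) = 7*u²
g*(-158) + y(9) = -18*(-158) + 7*9² = 2844 + 7*81 = 2844 + 567 = 3411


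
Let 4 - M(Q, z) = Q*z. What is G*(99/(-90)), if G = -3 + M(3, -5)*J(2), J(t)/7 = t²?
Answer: -5819/10 ≈ -581.90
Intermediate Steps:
J(t) = 7*t²
M(Q, z) = 4 - Q*z
G = 529 (G = -3 + (4 - 1*3*(-5))*(7*2²) = -3 + (4 + 15)*(7*4) = -3 + 19*28 = -3 + 532 = 529)
G*(99/(-90)) = 529*(99/(-90)) = 529*(99*(-1/90)) = 529*(-11/10) = -5819/10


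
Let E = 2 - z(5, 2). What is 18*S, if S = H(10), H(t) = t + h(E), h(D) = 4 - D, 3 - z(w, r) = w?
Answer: 180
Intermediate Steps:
z(w, r) = 3 - w
E = 4 (E = 2 - (3 - 1*5) = 2 - (3 - 5) = 2 - 1*(-2) = 2 + 2 = 4)
H(t) = t (H(t) = t + (4 - 1*4) = t + (4 - 4) = t + 0 = t)
S = 10
18*S = 18*10 = 180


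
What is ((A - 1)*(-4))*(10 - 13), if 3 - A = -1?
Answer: 36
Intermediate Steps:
A = 4 (A = 3 - 1*(-1) = 3 + 1 = 4)
((A - 1)*(-4))*(10 - 13) = ((4 - 1)*(-4))*(10 - 13) = (3*(-4))*(-3) = -12*(-3) = 36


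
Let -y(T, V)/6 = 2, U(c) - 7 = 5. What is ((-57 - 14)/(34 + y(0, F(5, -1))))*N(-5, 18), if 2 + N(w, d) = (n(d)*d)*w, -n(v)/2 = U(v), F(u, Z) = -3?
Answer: -76609/11 ≈ -6964.5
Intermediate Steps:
U(c) = 12 (U(c) = 7 + 5 = 12)
n(v) = -24 (n(v) = -2*12 = -24)
y(T, V) = -12 (y(T, V) = -6*2 = -12)
N(w, d) = -2 - 24*d*w (N(w, d) = -2 + (-24*d)*w = -2 - 24*d*w)
((-57 - 14)/(34 + y(0, F(5, -1))))*N(-5, 18) = ((-57 - 14)/(34 - 12))*(-2 - 24*18*(-5)) = (-71/22)*(-2 + 2160) = -71*1/22*2158 = -71/22*2158 = -76609/11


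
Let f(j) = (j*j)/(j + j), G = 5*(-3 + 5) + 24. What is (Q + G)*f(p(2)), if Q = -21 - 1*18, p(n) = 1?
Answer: -5/2 ≈ -2.5000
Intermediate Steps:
Q = -39 (Q = -21 - 18 = -39)
G = 34 (G = 5*2 + 24 = 10 + 24 = 34)
f(j) = j/2 (f(j) = j**2/((2*j)) = j**2*(1/(2*j)) = j/2)
(Q + G)*f(p(2)) = (-39 + 34)*((1/2)*1) = -5*1/2 = -5/2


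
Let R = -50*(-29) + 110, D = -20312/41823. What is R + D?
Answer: 65223568/41823 ≈ 1559.5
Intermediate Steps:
D = -20312/41823 (D = -20312*1/41823 = -20312/41823 ≈ -0.48567)
R = 1560 (R = 1450 + 110 = 1560)
R + D = 1560 - 20312/41823 = 65223568/41823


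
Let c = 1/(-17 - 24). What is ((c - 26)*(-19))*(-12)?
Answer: -243276/41 ≈ -5933.6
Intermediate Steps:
c = -1/41 (c = 1/(-41) = -1/41 ≈ -0.024390)
((c - 26)*(-19))*(-12) = ((-1/41 - 26)*(-19))*(-12) = -1067/41*(-19)*(-12) = (20273/41)*(-12) = -243276/41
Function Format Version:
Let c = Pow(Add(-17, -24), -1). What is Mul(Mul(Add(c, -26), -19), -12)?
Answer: Rational(-243276, 41) ≈ -5933.6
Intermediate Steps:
c = Rational(-1, 41) (c = Pow(-41, -1) = Rational(-1, 41) ≈ -0.024390)
Mul(Mul(Add(c, -26), -19), -12) = Mul(Mul(Add(Rational(-1, 41), -26), -19), -12) = Mul(Mul(Rational(-1067, 41), -19), -12) = Mul(Rational(20273, 41), -12) = Rational(-243276, 41)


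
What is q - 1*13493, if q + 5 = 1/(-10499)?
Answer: -141715503/10499 ≈ -13498.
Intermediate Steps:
q = -52496/10499 (q = -5 + 1/(-10499) = -5 - 1/10499 = -52496/10499 ≈ -5.0001)
q - 1*13493 = -52496/10499 - 1*13493 = -52496/10499 - 13493 = -141715503/10499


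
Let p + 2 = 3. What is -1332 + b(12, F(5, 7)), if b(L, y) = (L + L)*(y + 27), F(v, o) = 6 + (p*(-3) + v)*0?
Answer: -540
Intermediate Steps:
p = 1 (p = -2 + 3 = 1)
F(v, o) = 6 (F(v, o) = 6 + (1*(-3) + v)*0 = 6 + (-3 + v)*0 = 6 + 0 = 6)
b(L, y) = 2*L*(27 + y) (b(L, y) = (2*L)*(27 + y) = 2*L*(27 + y))
-1332 + b(12, F(5, 7)) = -1332 + 2*12*(27 + 6) = -1332 + 2*12*33 = -1332 + 792 = -540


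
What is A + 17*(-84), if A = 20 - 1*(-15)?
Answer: -1393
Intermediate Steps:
A = 35 (A = 20 + 15 = 35)
A + 17*(-84) = 35 + 17*(-84) = 35 - 1428 = -1393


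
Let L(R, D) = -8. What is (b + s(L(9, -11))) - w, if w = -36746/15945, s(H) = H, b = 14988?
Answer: 238892846/15945 ≈ 14982.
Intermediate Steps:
w = -36746/15945 (w = -36746*1/15945 = -36746/15945 ≈ -2.3045)
(b + s(L(9, -11))) - w = (14988 - 8) - 1*(-36746/15945) = 14980 + 36746/15945 = 238892846/15945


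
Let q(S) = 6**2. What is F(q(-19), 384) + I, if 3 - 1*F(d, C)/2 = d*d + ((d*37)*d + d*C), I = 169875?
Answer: 43737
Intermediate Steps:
q(S) = 36
F(d, C) = 6 - 76*d**2 - 2*C*d (F(d, C) = 6 - 2*(d*d + ((d*37)*d + d*C)) = 6 - 2*(d**2 + ((37*d)*d + C*d)) = 6 - 2*(d**2 + (37*d**2 + C*d)) = 6 - 2*(38*d**2 + C*d) = 6 + (-76*d**2 - 2*C*d) = 6 - 76*d**2 - 2*C*d)
F(q(-19), 384) + I = (6 - 76*36**2 - 2*384*36) + 169875 = (6 - 76*1296 - 27648) + 169875 = (6 - 98496 - 27648) + 169875 = -126138 + 169875 = 43737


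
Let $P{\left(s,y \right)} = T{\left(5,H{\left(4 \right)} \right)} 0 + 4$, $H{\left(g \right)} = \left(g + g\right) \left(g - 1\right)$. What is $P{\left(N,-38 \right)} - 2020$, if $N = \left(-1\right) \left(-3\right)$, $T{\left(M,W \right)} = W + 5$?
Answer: $-2016$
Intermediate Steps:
$H{\left(g \right)} = 2 g \left(-1 + g\right)$
$T{\left(M,W \right)} = 5 + W$
$N = 3$
$P{\left(s,y \right)} = 4$ ($P{\left(s,y \right)} = \left(5 + 2 \cdot 4 \left(-1 + 4\right)\right) 0 + 4 = \left(5 + 2 \cdot 4 \cdot 3\right) 0 + 4 = \left(5 + 24\right) 0 + 4 = 29 \cdot 0 + 4 = 0 + 4 = 4$)
$P{\left(N,-38 \right)} - 2020 = 4 - 2020 = -2016$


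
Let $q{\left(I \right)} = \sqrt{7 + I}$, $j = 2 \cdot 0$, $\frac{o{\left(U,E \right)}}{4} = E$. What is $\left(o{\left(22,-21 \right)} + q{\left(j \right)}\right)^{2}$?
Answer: $\left(84 - \sqrt{7}\right)^{2} \approx 6618.5$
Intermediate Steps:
$o{\left(U,E \right)} = 4 E$
$j = 0$
$\left(o{\left(22,-21 \right)} + q{\left(j \right)}\right)^{2} = \left(4 \left(-21\right) + \sqrt{7 + 0}\right)^{2} = \left(-84 + \sqrt{7}\right)^{2}$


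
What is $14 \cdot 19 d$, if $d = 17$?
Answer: $4522$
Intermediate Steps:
$14 \cdot 19 d = 14 \cdot 19 \cdot 17 = 266 \cdot 17 = 4522$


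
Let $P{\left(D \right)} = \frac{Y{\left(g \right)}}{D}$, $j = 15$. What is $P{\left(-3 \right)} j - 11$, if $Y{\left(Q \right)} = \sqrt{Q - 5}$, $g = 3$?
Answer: $-11 - 5 i \sqrt{2} \approx -11.0 - 7.0711 i$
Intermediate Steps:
$Y{\left(Q \right)} = \sqrt{-5 + Q}$
$P{\left(D \right)} = \frac{i \sqrt{2}}{D}$ ($P{\left(D \right)} = \frac{\sqrt{-5 + 3}}{D} = \frac{\sqrt{-2}}{D} = \frac{i \sqrt{2}}{D}$)
$P{\left(-3 \right)} j - 11 = \frac{i \sqrt{2}}{-3} \cdot 15 - 11 = i \sqrt{2} \left(- \frac{1}{3}\right) 15 - 11 = - \frac{i \sqrt{2}}{3} \cdot 15 - 11 = - 5 i \sqrt{2} - 11 = -11 - 5 i \sqrt{2}$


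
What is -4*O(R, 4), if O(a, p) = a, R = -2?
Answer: 8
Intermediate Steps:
-4*O(R, 4) = -4*(-2) = 8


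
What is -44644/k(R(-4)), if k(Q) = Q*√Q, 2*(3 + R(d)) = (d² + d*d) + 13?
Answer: -89288*√78/1521 ≈ -518.46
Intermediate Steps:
R(d) = 7/2 + d² (R(d) = -3 + ((d² + d*d) + 13)/2 = -3 + ((d² + d²) + 13)/2 = -3 + (2*d² + 13)/2 = -3 + (13 + 2*d²)/2 = -3 + (13/2 + d²) = 7/2 + d²)
k(Q) = Q^(3/2)
-44644/k(R(-4)) = -44644/(7/2 + (-4)²)^(3/2) = -44644/(7/2 + 16)^(3/2) = -44644*2*√78/1521 = -89288*√78/1521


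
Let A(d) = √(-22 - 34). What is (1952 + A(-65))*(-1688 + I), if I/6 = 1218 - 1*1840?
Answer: -10579840 - 10840*I*√14 ≈ -1.058e+7 - 40560.0*I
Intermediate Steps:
I = -3732 (I = 6*(1218 - 1*1840) = 6*(1218 - 1840) = 6*(-622) = -3732)
A(d) = 2*I*√14 (A(d) = √(-56) = 2*I*√14)
(1952 + A(-65))*(-1688 + I) = (1952 + 2*I*√14)*(-1688 - 3732) = (1952 + 2*I*√14)*(-5420) = -10579840 - 10840*I*√14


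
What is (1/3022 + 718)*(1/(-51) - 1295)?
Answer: -71653206331/77061 ≈ -9.2982e+5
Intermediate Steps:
(1/3022 + 718)*(1/(-51) - 1295) = (1/3022 + 718)*(-1/51 - 1295) = (2169797/3022)*(-66046/51) = -71653206331/77061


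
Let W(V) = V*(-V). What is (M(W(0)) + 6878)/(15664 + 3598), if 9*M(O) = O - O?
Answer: 3439/9631 ≈ 0.35708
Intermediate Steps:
W(V) = -V²
M(O) = 0 (M(O) = (O - O)/9 = (⅑)*0 = 0)
(M(W(0)) + 6878)/(15664 + 3598) = (0 + 6878)/(15664 + 3598) = 6878/19262 = 6878*(1/19262) = 3439/9631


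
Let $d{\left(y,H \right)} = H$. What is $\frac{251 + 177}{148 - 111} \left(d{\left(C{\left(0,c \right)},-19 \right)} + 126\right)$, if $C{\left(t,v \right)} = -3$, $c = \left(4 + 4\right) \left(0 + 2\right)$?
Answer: $\frac{45796}{37} \approx 1237.7$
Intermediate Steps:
$c = 16$ ($c = 8 \cdot 2 = 16$)
$\frac{251 + 177}{148 - 111} \left(d{\left(C{\left(0,c \right)},-19 \right)} + 126\right) = \frac{251 + 177}{148 - 111} \left(-19 + 126\right) = \frac{428}{37} \cdot 107 = \frac{45796}{37}$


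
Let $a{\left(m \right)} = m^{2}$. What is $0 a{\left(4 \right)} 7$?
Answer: $0$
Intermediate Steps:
$0 a{\left(4 \right)} 7 = 0 \cdot 4^{2} \cdot 7 = 0 \cdot 16 \cdot 7 = 0 \cdot 7 = 0$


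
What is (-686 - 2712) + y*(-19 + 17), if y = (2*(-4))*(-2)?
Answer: -3430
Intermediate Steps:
y = 16 (y = -8*(-2) = 16)
(-686 - 2712) + y*(-19 + 17) = (-686 - 2712) + 16*(-19 + 17) = -3398 + 16*(-2) = -3398 - 32 = -3430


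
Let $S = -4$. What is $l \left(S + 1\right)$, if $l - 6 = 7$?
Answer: $-39$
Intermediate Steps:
$l = 13$ ($l = 6 + 7 = 13$)
$l \left(S + 1\right) = 13 \left(-4 + 1\right) = 13 \left(-3\right) = -39$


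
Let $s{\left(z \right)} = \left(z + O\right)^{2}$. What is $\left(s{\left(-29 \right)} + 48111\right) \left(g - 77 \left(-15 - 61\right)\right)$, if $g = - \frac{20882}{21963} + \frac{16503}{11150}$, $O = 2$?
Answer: $\frac{2333267472980092}{8162915} \approx 2.8584 \cdot 10^{8}$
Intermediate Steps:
$g = \frac{129621089}{244887450}$ ($g = \left(-20882\right) \frac{1}{21963} + 16503 \cdot \frac{1}{11150} = - \frac{20882}{21963} + \frac{16503}{11150} = \frac{129621089}{244887450} \approx 0.52931$)
$s{\left(z \right)} = \left(2 + z\right)^{2}$ ($s{\left(z \right)} = \left(z + 2\right)^{2} = \left(2 + z\right)^{2}$)
$\left(s{\left(-29 \right)} + 48111\right) \left(g - 77 \left(-15 - 61\right)\right) = \left(\left(2 - 29\right)^{2} + 48111\right) \left(\frac{129621089}{244887450} - 77 \left(-15 - 61\right)\right) = \left(\left(-27\right)^{2} + 48111\right) \left(\frac{129621089}{244887450} - -5852\right) = \left(729 + 48111\right) \left(\frac{129621089}{244887450} + 5852\right) = 48840 \cdot \frac{1433210978489}{244887450} = \frac{2333267472980092}{8162915}$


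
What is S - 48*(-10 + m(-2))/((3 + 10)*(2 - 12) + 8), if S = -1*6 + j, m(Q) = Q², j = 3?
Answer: -327/61 ≈ -5.3607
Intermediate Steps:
S = -3 (S = -1*6 + 3 = -6 + 3 = -3)
S - 48*(-10 + m(-2))/((3 + 10)*(2 - 12) + 8) = -3 - 48*(-10 + (-2)²)/((3 + 10)*(2 - 12) + 8) = -3 - 48*(-10 + 4)/(13*(-10) + 8) = -3 - (-288)/(-130 + 8) = -3 - (-288)/(-122) = -3 - (-288)*(-1)/122 = -3 - 48*3/61 = -3 - 144/61 = -327/61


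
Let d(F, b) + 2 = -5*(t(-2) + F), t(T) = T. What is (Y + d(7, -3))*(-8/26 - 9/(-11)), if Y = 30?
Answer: 219/143 ≈ 1.5315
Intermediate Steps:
d(F, b) = 8 - 5*F (d(F, b) = -2 - 5*(-2 + F) = -2 + (10 - 5*F) = 8 - 5*F)
(Y + d(7, -3))*(-8/26 - 9/(-11)) = (30 + (8 - 5*7))*(-8/26 - 9/(-11)) = (30 + (8 - 35))*(-8*1/26 - 9*(-1/11)) = (30 - 27)*(-4/13 + 9/11) = 3*(73/143) = 219/143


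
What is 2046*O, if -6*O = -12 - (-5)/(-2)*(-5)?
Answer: -341/2 ≈ -170.50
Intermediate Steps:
O = -1/12 (O = -(-12 - (-5)/(-2)*(-5))/6 = -(-12 - (-5)*(-1)/2*(-5))/6 = -(-12 - 5*1/2*(-5))/6 = -(-12 - 5/2*(-5))/6 = -(-12 + 25/2)/6 = -1/6*1/2 = -1/12 ≈ -0.083333)
2046*O = 2046*(-1/12) = -341/2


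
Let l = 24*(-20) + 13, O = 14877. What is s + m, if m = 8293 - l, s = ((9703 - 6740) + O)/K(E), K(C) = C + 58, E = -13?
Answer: 82408/9 ≈ 9156.4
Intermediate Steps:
K(C) = 58 + C
l = -467 (l = -480 + 13 = -467)
s = 3568/9 (s = ((9703 - 6740) + 14877)/(58 - 13) = (2963 + 14877)/45 = 17840*(1/45) = 3568/9 ≈ 396.44)
m = 8760 (m = 8293 - 1*(-467) = 8293 + 467 = 8760)
s + m = 3568/9 + 8760 = 82408/9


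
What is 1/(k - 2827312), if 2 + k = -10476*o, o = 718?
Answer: -1/10349082 ≈ -9.6627e-8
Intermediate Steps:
k = -7521770 (k = -2 - 10476*718 = -2 - 7521768 = -7521770)
1/(k - 2827312) = 1/(-7521770 - 2827312) = 1/(-10349082) = -1/10349082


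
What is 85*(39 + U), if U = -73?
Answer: -2890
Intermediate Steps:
85*(39 + U) = 85*(39 - 73) = 85*(-34) = -2890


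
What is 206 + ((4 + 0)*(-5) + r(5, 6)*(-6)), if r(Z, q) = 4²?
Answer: 90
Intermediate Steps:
r(Z, q) = 16
206 + ((4 + 0)*(-5) + r(5, 6)*(-6)) = 206 + ((4 + 0)*(-5) + 16*(-6)) = 206 + (4*(-5) - 96) = 206 + (-20 - 96) = 206 - 116 = 90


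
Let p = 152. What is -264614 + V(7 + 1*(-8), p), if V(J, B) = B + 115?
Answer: -264347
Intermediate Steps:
V(J, B) = 115 + B
-264614 + V(7 + 1*(-8), p) = -264614 + (115 + 152) = -264614 + 267 = -264347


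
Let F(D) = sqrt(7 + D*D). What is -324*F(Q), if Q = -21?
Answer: -2592*sqrt(7) ≈ -6857.8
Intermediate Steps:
F(D) = sqrt(7 + D**2)
-324*F(Q) = -324*sqrt(7 + (-21)**2) = -324*sqrt(7 + 441) = -2592*sqrt(7)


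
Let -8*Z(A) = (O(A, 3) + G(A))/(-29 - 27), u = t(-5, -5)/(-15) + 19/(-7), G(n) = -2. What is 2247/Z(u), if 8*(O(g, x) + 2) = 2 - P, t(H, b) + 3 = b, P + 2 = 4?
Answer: -251664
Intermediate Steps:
P = 2 (P = -2 + 4 = 2)
t(H, b) = -3 + b
O(g, x) = -2 (O(g, x) = -2 + (2 - 1*2)/8 = -2 + (2 - 2)/8 = -2 + (⅛)*0 = -2 + 0 = -2)
u = -229/105 (u = (-3 - 5)/(-15) + 19/(-7) = -8*(-1/15) + 19*(-⅐) = 8/15 - 19/7 = -229/105 ≈ -2.1810)
Z(A) = -1/112 (Z(A) = -(-2 - 2)/(8*(-29 - 27)) = -(-1)/(2*(-56)) = -(-1)*(-1)/(2*56) = -⅛*1/14 = -1/112)
2247/Z(u) = 2247/(-1/112) = 2247*(-112) = -251664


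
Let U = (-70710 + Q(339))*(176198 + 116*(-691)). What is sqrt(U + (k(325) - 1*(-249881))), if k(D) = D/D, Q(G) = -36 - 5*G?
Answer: 8*I*sqrt(108705135) ≈ 83409.0*I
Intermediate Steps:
Q(G) = -36 - 5*G
k(D) = 1
U = -6957378522 (U = (-70710 + (-36 - 5*339))*(176198 + 116*(-691)) = (-70710 + (-36 - 1695))*(176198 - 80156) = (-70710 - 1731)*96042 = -72441*96042 = -6957378522)
sqrt(U + (k(325) - 1*(-249881))) = sqrt(-6957378522 + (1 - 1*(-249881))) = sqrt(-6957378522 + (1 + 249881)) = sqrt(-6957378522 + 249882) = sqrt(-6957128640) = 8*I*sqrt(108705135)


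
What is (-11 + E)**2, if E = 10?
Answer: 1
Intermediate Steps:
(-11 + E)**2 = (-11 + 10)**2 = (-1)**2 = 1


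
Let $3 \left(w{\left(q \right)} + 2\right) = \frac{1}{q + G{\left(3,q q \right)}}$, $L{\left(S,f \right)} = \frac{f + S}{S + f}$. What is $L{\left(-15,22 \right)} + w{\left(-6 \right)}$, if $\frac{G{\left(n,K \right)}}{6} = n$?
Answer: $- \frac{35}{36} \approx -0.97222$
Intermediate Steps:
$G{\left(n,K \right)} = 6 n$
$L{\left(S,f \right)} = 1$ ($L{\left(S,f \right)} = \frac{S + f}{S + f} = 1$)
$w{\left(q \right)} = -2 + \frac{1}{3 \left(18 + q\right)}$ ($w{\left(q \right)} = -2 + \frac{1}{3 \left(q + 6 \cdot 3\right)} = -2 + \frac{1}{3 \left(q + 18\right)} = -2 + \frac{1}{3 \left(18 + q\right)}$)
$L{\left(-15,22 \right)} + w{\left(-6 \right)} = 1 + \frac{-107 - -36}{3 \left(18 - 6\right)} = 1 + \frac{-107 + 36}{3 \cdot 12} = 1 + \frac{1}{3} \cdot \frac{1}{12} \left(-71\right) = 1 - \frac{71}{36} = - \frac{35}{36}$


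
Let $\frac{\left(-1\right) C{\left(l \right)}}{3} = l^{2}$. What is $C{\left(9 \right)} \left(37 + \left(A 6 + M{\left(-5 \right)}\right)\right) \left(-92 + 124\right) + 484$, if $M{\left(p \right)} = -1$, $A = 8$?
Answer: $-652700$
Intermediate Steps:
$C{\left(l \right)} = - 3 l^{2}$
$C{\left(9 \right)} \left(37 + \left(A 6 + M{\left(-5 \right)}\right)\right) \left(-92 + 124\right) + 484 = - 3 \cdot 9^{2} \left(37 + \left(8 \cdot 6 - 1\right)\right) \left(-92 + 124\right) + 484 = \left(-3\right) 81 \left(37 + \left(48 - 1\right)\right) 32 + 484 = - 243 \left(37 + 47\right) 32 + 484 = - 243 \cdot 84 \cdot 32 + 484 = \left(-243\right) 2688 + 484 = -653184 + 484 = -652700$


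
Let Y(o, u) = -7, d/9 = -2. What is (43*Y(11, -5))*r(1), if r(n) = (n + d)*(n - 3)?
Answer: -10234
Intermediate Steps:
d = -18 (d = 9*(-2) = -18)
r(n) = (-18 + n)*(-3 + n) (r(n) = (n - 18)*(n - 3) = (-18 + n)*(-3 + n))
(43*Y(11, -5))*r(1) = (43*(-7))*(54 + 1**2 - 21*1) = -301*(54 + 1 - 21) = -301*34 = -10234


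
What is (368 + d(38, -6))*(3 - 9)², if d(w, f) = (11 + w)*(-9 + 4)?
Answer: 4428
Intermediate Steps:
d(w, f) = -55 - 5*w (d(w, f) = (11 + w)*(-5) = -55 - 5*w)
(368 + d(38, -6))*(3 - 9)² = (368 + (-55 - 5*38))*(3 - 9)² = (368 + (-55 - 190))*(-6)² = (368 - 245)*36 = 123*36 = 4428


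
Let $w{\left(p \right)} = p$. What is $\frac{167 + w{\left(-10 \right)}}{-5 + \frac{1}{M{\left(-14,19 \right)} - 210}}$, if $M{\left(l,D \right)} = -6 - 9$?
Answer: $- \frac{35325}{1126} \approx -31.372$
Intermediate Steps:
$M{\left(l,D \right)} = -15$ ($M{\left(l,D \right)} = -6 - 9 = -15$)
$\frac{167 + w{\left(-10 \right)}}{-5 + \frac{1}{M{\left(-14,19 \right)} - 210}} = \frac{167 - 10}{-5 + \frac{1}{-15 - 210}} = \frac{157}{-5 + \frac{1}{-225}} = \frac{157}{-5 - \frac{1}{225}} = \frac{157}{- \frac{1126}{225}} = 157 \left(- \frac{225}{1126}\right) = - \frac{35325}{1126}$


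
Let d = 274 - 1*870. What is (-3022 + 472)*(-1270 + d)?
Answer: 4758300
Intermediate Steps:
d = -596 (d = 274 - 870 = -596)
(-3022 + 472)*(-1270 + d) = (-3022 + 472)*(-1270 - 596) = -2550*(-1866) = 4758300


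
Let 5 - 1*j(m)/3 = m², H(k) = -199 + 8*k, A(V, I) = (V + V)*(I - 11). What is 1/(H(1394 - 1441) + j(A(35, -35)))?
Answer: -1/31105760 ≈ -3.2148e-8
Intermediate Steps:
A(V, I) = 2*V*(-11 + I) (A(V, I) = (2*V)*(-11 + I) = 2*V*(-11 + I))
j(m) = 15 - 3*m²
1/(H(1394 - 1441) + j(A(35, -35))) = 1/((-199 + 8*(1394 - 1441)) + (15 - 3*4900*(-11 - 35)²)) = 1/((-199 + 8*(-47)) + (15 - 3*(2*35*(-46))²)) = 1/((-199 - 376) + (15 - 3*(-3220)²)) = 1/(-575 + (15 - 3*10368400)) = 1/(-575 + (15 - 31105200)) = 1/(-575 - 31105185) = 1/(-31105760) = -1/31105760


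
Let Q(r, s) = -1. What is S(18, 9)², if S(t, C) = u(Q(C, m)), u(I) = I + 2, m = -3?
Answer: 1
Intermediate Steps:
u(I) = 2 + I
S(t, C) = 1 (S(t, C) = 2 - 1 = 1)
S(18, 9)² = 1² = 1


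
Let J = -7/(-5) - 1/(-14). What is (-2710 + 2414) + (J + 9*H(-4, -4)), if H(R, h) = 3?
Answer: -18727/70 ≈ -267.53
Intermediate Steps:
J = 103/70 (J = -7*(-⅕) - 1*(-1/14) = 7/5 + 1/14 = 103/70 ≈ 1.4714)
(-2710 + 2414) + (J + 9*H(-4, -4)) = (-2710 + 2414) + (103/70 + 9*3) = -296 + (103/70 + 27) = -296 + 1993/70 = -18727/70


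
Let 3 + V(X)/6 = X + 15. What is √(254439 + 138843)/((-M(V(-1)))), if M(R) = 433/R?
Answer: -198*√43698/433 ≈ -95.589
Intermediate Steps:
V(X) = 72 + 6*X (V(X) = -18 + 6*(X + 15) = -18 + 6*(15 + X) = -18 + (90 + 6*X) = 72 + 6*X)
√(254439 + 138843)/((-M(V(-1)))) = √(254439 + 138843)/((-433/(72 + 6*(-1)))) = √393282/((-433/(72 - 6))) = (3*√43698)/((-433/66)) = (3*√43698)/((-1*433/66)) = (3*√43698)/(-433/66) = (3*√43698)*(-66/433) = -198*√43698/433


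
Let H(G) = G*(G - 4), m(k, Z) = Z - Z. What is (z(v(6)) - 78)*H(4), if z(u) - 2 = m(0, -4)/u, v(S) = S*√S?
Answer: 0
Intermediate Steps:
m(k, Z) = 0
v(S) = S^(3/2)
z(u) = 2 (z(u) = 2 + 0/u = 2 + 0 = 2)
H(G) = G*(-4 + G)
(z(v(6)) - 78)*H(4) = (2 - 78)*(4*(-4 + 4)) = -304*0 = -76*0 = 0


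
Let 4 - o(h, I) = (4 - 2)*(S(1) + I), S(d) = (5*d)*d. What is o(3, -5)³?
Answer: 64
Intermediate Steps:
S(d) = 5*d²
o(h, I) = -6 - 2*I (o(h, I) = 4 - (4 - 2)*(5*1² + I) = 4 - 2*(5*1 + I) = 4 - 2*(5 + I) = 4 - (10 + 2*I) = 4 + (-10 - 2*I) = -6 - 2*I)
o(3, -5)³ = (-6 - 2*(-5))³ = (-6 + 10)³ = 4³ = 64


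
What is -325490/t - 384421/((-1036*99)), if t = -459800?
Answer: 10854356/2435895 ≈ 4.4560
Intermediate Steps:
-325490/t - 384421/((-1036*99)) = -325490/(-459800) - 384421/((-1036*99)) = -325490*(-1/459800) - 384421/(-102564) = 269/380 - 384421*(-1/102564) = 269/380 + 384421/102564 = 10854356/2435895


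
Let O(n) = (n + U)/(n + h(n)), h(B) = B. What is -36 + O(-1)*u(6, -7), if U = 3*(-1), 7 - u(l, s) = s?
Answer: -8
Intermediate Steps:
u(l, s) = 7 - s
U = -3
O(n) = (-3 + n)/(2*n) (O(n) = (n - 3)/(n + n) = (-3 + n)/((2*n)) = (-3 + n)*(1/(2*n)) = (-3 + n)/(2*n))
-36 + O(-1)*u(6, -7) = -36 + ((1/2)*(-3 - 1)/(-1))*(7 - 1*(-7)) = -36 + ((1/2)*(-1)*(-4))*(7 + 7) = -36 + 2*14 = -36 + 28 = -8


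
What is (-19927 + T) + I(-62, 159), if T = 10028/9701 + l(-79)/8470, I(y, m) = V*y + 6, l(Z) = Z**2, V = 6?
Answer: -15296137501/753830 ≈ -20291.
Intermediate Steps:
I(y, m) = 6 + 6*y (I(y, m) = 6*y + 6 = 6 + 6*y)
T = 1334689/753830 (T = 10028/9701 + (-79)**2/8470 = 10028*(1/9701) + 6241*(1/8470) = 92/89 + 6241/8470 = 1334689/753830 ≈ 1.7705)
(-19927 + T) + I(-62, 159) = (-19927 + 1334689/753830) + (6 + 6*(-62)) = -15020235721/753830 + (6 - 372) = -15020235721/753830 - 366 = -15296137501/753830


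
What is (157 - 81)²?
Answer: 5776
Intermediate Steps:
(157 - 81)² = 76² = 5776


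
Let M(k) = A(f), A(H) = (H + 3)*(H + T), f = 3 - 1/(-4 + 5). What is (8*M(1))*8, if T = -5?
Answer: -960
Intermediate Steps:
f = 2 (f = 3 - 1/1 = 3 - 1*1 = 3 - 1 = 2)
A(H) = (-5 + H)*(3 + H) (A(H) = (H + 3)*(H - 5) = (3 + H)*(-5 + H) = (-5 + H)*(3 + H))
M(k) = -15 (M(k) = -15 + 2**2 - 2*2 = -15 + 4 - 4 = -15)
(8*M(1))*8 = (8*(-15))*8 = -120*8 = -960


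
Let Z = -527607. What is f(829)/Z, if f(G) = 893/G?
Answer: -893/437386203 ≈ -2.0417e-6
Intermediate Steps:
f(829)/Z = (893/829)/(-527607) = (893*(1/829))*(-1/527607) = (893/829)*(-1/527607) = -893/437386203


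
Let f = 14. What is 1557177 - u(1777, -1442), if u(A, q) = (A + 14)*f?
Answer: 1532103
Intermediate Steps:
u(A, q) = 196 + 14*A (u(A, q) = (A + 14)*14 = (14 + A)*14 = 196 + 14*A)
1557177 - u(1777, -1442) = 1557177 - (196 + 14*1777) = 1557177 - (196 + 24878) = 1557177 - 1*25074 = 1557177 - 25074 = 1532103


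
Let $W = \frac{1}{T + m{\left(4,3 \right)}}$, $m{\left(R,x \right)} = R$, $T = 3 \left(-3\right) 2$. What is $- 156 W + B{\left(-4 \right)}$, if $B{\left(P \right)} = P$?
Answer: $\frac{50}{7} \approx 7.1429$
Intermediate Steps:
$T = -18$ ($T = \left(-9\right) 2 = -18$)
$W = - \frac{1}{14}$ ($W = \frac{1}{-18 + 4} = \frac{1}{-14} = - \frac{1}{14} \approx -0.071429$)
$- 156 W + B{\left(-4 \right)} = \left(-156\right) \left(- \frac{1}{14}\right) - 4 = \frac{78}{7} - 4 = \frac{50}{7}$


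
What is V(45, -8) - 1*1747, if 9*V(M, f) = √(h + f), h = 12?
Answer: -15721/9 ≈ -1746.8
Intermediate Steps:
V(M, f) = √(12 + f)/9
V(45, -8) - 1*1747 = √(12 - 8)/9 - 1*1747 = √4/9 - 1747 = (⅑)*2 - 1747 = 2/9 - 1747 = -15721/9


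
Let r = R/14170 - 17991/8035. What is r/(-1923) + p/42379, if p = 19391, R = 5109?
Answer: 21818597064721/47582922100570 ≈ 0.45854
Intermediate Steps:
r = -3290487/1751630 (r = 5109/14170 - 17991/8035 = 5109*(1/14170) - 17991*1/8035 = 393/1090 - 17991/8035 = -3290487/1751630 ≈ -1.8785)
r/(-1923) + p/42379 = -3290487/1751630/(-1923) + 19391/42379 = -3290487/1751630*(-1/1923) + 19391*(1/42379) = 1096829/1122794830 + 19391/42379 = 21818597064721/47582922100570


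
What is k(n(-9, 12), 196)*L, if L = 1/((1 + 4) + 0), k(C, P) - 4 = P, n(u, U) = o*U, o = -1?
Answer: 40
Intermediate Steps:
n(u, U) = -U
k(C, P) = 4 + P
L = ⅕ (L = 1/(5 + 0) = 1/5 = ⅕ ≈ 0.20000)
k(n(-9, 12), 196)*L = (4 + 196)*(⅕) = 200*(⅕) = 40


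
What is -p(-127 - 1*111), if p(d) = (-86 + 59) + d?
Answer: 265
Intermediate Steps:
p(d) = -27 + d
-p(-127 - 1*111) = -(-27 + (-127 - 1*111)) = -(-27 + (-127 - 111)) = -(-27 - 238) = -1*(-265) = 265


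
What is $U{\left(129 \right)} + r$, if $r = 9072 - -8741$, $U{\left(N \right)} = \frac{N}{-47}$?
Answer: $\frac{837082}{47} \approx 17810.0$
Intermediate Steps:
$U{\left(N \right)} = - \frac{N}{47}$ ($U{\left(N \right)} = N \left(- \frac{1}{47}\right) = - \frac{N}{47}$)
$r = 17813$ ($r = 9072 + 8741 = 17813$)
$U{\left(129 \right)} + r = \left(- \frac{1}{47}\right) 129 + 17813 = - \frac{129}{47} + 17813 = \frac{837082}{47}$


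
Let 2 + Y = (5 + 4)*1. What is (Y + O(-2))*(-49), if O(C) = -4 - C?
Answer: -245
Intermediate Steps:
Y = 7 (Y = -2 + (5 + 4)*1 = -2 + 9*1 = -2 + 9 = 7)
(Y + O(-2))*(-49) = (7 + (-4 - 1*(-2)))*(-49) = (7 + (-4 + 2))*(-49) = (7 - 2)*(-49) = 5*(-49) = -245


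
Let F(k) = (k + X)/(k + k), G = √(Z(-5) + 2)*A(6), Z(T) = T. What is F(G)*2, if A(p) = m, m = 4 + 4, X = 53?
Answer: 1 - 53*I*√3/24 ≈ 1.0 - 3.8249*I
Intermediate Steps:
m = 8
A(p) = 8
G = 8*I*√3 (G = √(-5 + 2)*8 = √(-3)*8 = (I*√3)*8 = 8*I*√3 ≈ 13.856*I)
F(k) = (53 + k)/(2*k) (F(k) = (k + 53)/(k + k) = (53 + k)/((2*k)) = (53 + k)*(1/(2*k)) = (53 + k)/(2*k))
F(G)*2 = ((53 + 8*I*√3)/(2*((8*I*√3))))*2 = ((-I*√3/24)*(53 + 8*I*√3)/2)*2 = -I*√3*(53 + 8*I*√3)/48*2 = -I*√3*(53 + 8*I*√3)/24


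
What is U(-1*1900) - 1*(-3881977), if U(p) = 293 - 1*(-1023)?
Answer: 3883293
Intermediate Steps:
U(p) = 1316 (U(p) = 293 + 1023 = 1316)
U(-1*1900) - 1*(-3881977) = 1316 - 1*(-3881977) = 1316 + 3881977 = 3883293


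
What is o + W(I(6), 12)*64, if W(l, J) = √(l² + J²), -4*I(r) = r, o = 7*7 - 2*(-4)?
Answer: 57 + 96*√65 ≈ 830.98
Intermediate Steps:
o = 57 (o = 49 + 8 = 57)
I(r) = -r/4
W(l, J) = √(J² + l²)
o + W(I(6), 12)*64 = 57 + √(12² + (-¼*6)²)*64 = 57 + √(144 + (-3/2)²)*64 = 57 + √(144 + 9/4)*64 = 57 + √(585/4)*64 = 57 + (3*√65/2)*64 = 57 + 96*√65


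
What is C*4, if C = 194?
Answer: 776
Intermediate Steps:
C*4 = 194*4 = 776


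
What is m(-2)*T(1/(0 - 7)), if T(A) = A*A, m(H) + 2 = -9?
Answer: -11/49 ≈ -0.22449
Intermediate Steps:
m(H) = -11 (m(H) = -2 - 9 = -11)
T(A) = A²
m(-2)*T(1/(0 - 7)) = -11/(0 - 7)² = -11*(1/(-7))² = -11*(-⅐)² = -11*1/49 = -11/49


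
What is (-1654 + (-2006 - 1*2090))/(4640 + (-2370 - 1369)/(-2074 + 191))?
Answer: -10827250/8740859 ≈ -1.2387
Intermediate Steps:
(-1654 + (-2006 - 1*2090))/(4640 + (-2370 - 1369)/(-2074 + 191)) = (-1654 + (-2006 - 2090))/(4640 - 3739/(-1883)) = (-1654 - 4096)/(4640 - 3739*(-1/1883)) = -5750/(4640 + 3739/1883) = -5750/8740859/1883 = -5750*1883/8740859 = -10827250/8740859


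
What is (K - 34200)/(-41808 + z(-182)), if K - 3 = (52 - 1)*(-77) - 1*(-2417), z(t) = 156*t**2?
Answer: -35707/5125536 ≈ -0.0069665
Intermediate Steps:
K = -1507 (K = 3 + ((52 - 1)*(-77) - 1*(-2417)) = 3 + (51*(-77) + 2417) = 3 + (-3927 + 2417) = 3 - 1510 = -1507)
(K - 34200)/(-41808 + z(-182)) = (-1507 - 34200)/(-41808 + 156*(-182)**2) = -35707/(-41808 + 156*33124) = -35707/(-41808 + 5167344) = -35707/5125536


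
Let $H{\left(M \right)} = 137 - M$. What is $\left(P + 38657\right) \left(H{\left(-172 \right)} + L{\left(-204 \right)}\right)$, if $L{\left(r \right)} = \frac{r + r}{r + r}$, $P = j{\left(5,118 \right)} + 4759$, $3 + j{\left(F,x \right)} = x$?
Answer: $13494610$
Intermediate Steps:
$j{\left(F,x \right)} = -3 + x$
$P = 4874$ ($P = \left(-3 + 118\right) + 4759 = 115 + 4759 = 4874$)
$L{\left(r \right)} = 1$ ($L{\left(r \right)} = \frac{2 r}{2 r} = 2 r \frac{1}{2 r} = 1$)
$\left(P + 38657\right) \left(H{\left(-172 \right)} + L{\left(-204 \right)}\right) = \left(4874 + 38657\right) \left(\left(137 - -172\right) + 1\right) = 43531 \left(\left(137 + 172\right) + 1\right) = 43531 \left(309 + 1\right) = 43531 \cdot 310 = 13494610$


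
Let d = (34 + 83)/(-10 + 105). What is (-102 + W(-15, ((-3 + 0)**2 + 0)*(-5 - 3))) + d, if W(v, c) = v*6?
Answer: -18123/95 ≈ -190.77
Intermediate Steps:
W(v, c) = 6*v
d = 117/95 ≈ 1.2316
(-102 + W(-15, ((-3 + 0)**2 + 0)*(-5 - 3))) + d = (-102 + 6*(-15)) + 117/95 = (-102 - 90) + 117/95 = -192 + 117/95 = -18123/95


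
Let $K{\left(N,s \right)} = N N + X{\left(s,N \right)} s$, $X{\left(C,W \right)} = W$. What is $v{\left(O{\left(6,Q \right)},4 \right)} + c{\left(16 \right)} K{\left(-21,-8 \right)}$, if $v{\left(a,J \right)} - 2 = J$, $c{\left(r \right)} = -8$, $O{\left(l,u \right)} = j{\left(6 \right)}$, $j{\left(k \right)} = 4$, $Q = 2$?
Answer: $-4866$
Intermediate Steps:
$O{\left(l,u \right)} = 4$
$v{\left(a,J \right)} = 2 + J$
$K{\left(N,s \right)} = N^{2} + N s$ ($K{\left(N,s \right)} = N N + N s = N^{2} + N s$)
$v{\left(O{\left(6,Q \right)},4 \right)} + c{\left(16 \right)} K{\left(-21,-8 \right)} = \left(2 + 4\right) - 8 \left(- 21 \left(-21 - 8\right)\right) = 6 - 8 \left(\left(-21\right) \left(-29\right)\right) = 6 - 4872 = -4866$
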